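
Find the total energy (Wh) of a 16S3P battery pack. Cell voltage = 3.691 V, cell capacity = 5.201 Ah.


V_pack = 16 * 3.691 = 59.056 V
C_pack = 3 * 5.201 = 15.603 Ah
E = V_pack * C_pack = 59.056 * 15.603 = 921.5 Wh

921.5 Wh


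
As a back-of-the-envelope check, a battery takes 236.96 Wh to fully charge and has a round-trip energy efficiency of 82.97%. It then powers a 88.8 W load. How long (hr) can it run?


Step 1: E_discharge = eta/100 * E_charge = 82.97/100 * 236.96 = 196.61 Wh
Step 2: t = E_discharge / P = 196.61 / 88.8 = 2.214 hr

2.214 hr


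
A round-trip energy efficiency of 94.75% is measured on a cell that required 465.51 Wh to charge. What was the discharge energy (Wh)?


E_dis = eta/100 * E_chg = 94.75/100 * 465.51 = 441.1 Wh

441.1 Wh


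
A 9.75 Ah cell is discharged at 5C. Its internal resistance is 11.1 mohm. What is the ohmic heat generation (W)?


Convert: R = 11.1 mohm = 0.0111 ohm
Step 1: I = C_rate * capacity = 5 * 9.75 = 48.75 A
Step 2: Q = I^2 * R = 48.75^2 * 0.0111 = 2376.6 * 0.0111 = 26.38 W

26.38 W


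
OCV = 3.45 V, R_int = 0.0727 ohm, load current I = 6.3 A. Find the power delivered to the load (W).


Step 1: V_terminal = OCV - I*R = 3.45 - 6.3 * 0.0727 = 2.992 V
Step 2: P_out = V_terminal * I = 2.992 * 6.3 = 18.85 W

18.85 W


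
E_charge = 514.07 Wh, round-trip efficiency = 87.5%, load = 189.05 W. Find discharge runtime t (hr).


Step 1: E_discharge = eta/100 * E_charge = 87.5/100 * 514.07 = 449.81 Wh
Step 2: t = E_discharge / P = 449.81 / 189.05 = 2.379 hr

2.379 hr


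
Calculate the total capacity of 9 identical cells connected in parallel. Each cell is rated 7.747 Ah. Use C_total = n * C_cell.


C_total = 9 * 7.747 = 69.723 Ah

69.723 Ah


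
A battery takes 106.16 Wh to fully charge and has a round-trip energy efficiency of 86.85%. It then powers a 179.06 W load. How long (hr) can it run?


Step 1: E_discharge = eta/100 * E_charge = 86.85/100 * 106.16 = 92.2 Wh
Step 2: t = E_discharge / P = 92.2 / 179.06 = 0.5149 hr

0.5149 hr


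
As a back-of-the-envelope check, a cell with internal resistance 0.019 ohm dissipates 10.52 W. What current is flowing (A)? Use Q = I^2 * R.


I = sqrt(Q / R) = sqrt(10.52 / 0.019) = sqrt(553.68) = 23.53 A

23.53 A


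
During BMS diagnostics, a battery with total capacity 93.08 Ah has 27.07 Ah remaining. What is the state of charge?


SOC = (remaining / total) * 100 = (27.07 / 93.08) * 100 = 29.08%

29.08%


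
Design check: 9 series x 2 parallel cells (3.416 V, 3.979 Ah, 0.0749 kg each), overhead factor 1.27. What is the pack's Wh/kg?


Step 1: V_pack = 9 * 3.416 = 30.744 V
Step 2: C_pack = 2 * 3.979 = 7.958 Ah
Step 3: E_pack = V_pack * C_pack = 30.744 * 7.958 = 244.66 Wh
Step 4: m_pack = 9 * 2 * 0.0749 * 1.27 = 1.7122 kg
Step 5: ED = E_pack / m_pack = 244.66 / 1.7122 = 142.9 Wh/kg

142.9 Wh/kg


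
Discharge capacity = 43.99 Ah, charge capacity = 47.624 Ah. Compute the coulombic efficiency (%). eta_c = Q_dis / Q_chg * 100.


Coulombic efficiency = 43.99/47.624 * 100% = 92.37%

92.37%


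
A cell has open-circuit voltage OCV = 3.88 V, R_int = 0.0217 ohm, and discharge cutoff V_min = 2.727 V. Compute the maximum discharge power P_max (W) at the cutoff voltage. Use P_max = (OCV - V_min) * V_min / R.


P_max = (OCV - V_min) * V_min / R = (3.88 - 2.727) * 2.727 / 0.0217 = 1.153 * 2.727 / 0.0217 = 144.9 W

144.9 W


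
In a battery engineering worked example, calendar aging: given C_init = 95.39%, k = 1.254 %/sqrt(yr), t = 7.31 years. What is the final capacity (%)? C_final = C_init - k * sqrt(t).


Step 1: sqrt(7.31 yr) = 2.7037
Step 2: drop = 1.254 * 2.7037 = 3.3904
Step 3: C_final = 95.39 - 3.3904 = 92.00%

92.00%


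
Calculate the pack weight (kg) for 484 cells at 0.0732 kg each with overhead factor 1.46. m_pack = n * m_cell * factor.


Cell mass sum = 484 * 0.0732 = 35.429 kg
With overhead 1.46: m_pack = 35.429 * 1.46 = 51.73 kg

51.73 kg


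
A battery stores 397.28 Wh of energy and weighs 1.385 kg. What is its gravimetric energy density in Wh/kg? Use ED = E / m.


ED = E / m = 397.28 / 1.385 = 286.8 Wh/kg

286.8 Wh/kg


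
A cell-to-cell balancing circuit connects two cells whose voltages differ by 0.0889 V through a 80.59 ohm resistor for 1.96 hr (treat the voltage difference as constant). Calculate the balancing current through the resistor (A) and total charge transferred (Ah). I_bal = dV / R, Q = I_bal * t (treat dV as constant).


I_bal = dV / R = 0.0889 / 80.59 = 0.0011031 A
Q = I_bal * t = 0.0011031 * 1.96 = 0.002162 Ah

I=0.0011031 A, Q=0.002162 Ah


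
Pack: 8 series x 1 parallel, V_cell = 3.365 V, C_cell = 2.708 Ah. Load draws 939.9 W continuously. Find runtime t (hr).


Step 1: E_pack = Ns * V_cell * Np * C_cell = 8 * 3.365 * 1 * 2.708 = 72.899 Wh
Step 2: t = E_pack / P = 72.899 / 939.9 = 0.07756 hr

0.07756 hr


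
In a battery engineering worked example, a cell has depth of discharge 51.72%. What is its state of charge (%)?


SOC = 100 - DOD = 100 - 51.72 = 48.28%

48.28%


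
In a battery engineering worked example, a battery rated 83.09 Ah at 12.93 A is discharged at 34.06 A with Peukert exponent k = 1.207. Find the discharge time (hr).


t_rated = C / I_rated = 83.09 / 12.93 = 6.4261 hr
(I_rated/I)^k = (0.37962)^1.207 = 0.31065
t = t_rated * (I_rated/I)^k = 6.4261 * 0.31065 = 1.996 hr

1.996 hr


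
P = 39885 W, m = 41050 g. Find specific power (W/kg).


Convert: m = 41050 g = 41.05 kg
Specific power = 39885 W / 41.05 kg = 971.6 W/kg

971.6 W/kg


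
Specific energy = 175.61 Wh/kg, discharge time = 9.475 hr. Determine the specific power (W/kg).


P_specific = E / t = 175.61 / 9.475 = 18.53 W/kg

18.53 W/kg


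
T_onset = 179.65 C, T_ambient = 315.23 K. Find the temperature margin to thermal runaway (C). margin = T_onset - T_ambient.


Convert: T_ambient = 315.23 K = 42.08 C
margin = 179.65 - 42.08 = 137.57 C

137.57 C


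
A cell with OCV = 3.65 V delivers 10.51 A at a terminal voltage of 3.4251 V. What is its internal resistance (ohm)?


R = (OCV - V) / I = (3.65 - 3.4251) / 10.51 = 0.02140 ohm

0.02140 ohm


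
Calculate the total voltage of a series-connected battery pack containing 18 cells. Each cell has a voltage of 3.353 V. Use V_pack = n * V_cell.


Series voltages add: 18 * 3.353 V = 60.354 V

60.354 V


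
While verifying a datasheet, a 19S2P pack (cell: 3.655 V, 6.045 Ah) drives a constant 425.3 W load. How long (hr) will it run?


Step 1: E_pack = Ns * V_cell * Np * C_cell = 19 * 3.655 * 2 * 6.045 = 839.59 Wh
Step 2: t = E_pack / P = 839.59 / 425.3 = 1.974 hr

1.974 hr


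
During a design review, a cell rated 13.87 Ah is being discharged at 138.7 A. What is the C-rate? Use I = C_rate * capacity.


C_rate = I / capacity = 138.7 / 13.87 = 10C

10C


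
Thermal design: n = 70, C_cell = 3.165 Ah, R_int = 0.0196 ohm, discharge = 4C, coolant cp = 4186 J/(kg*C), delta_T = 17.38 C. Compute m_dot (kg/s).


Step 1: I = 4 * 3.165 = 12.66 A
Step 2: Q_cell = I^2 * R = 12.66^2 * 0.0196 = 3.1414 W
Step 3: Q_total = 70 * 3.1414 = 219.9 W
Step 4: m_dot = Q_total / (cp * dT) = 219.9 / (4186 * 17.38) = 0.003023 kg/s

0.003023 kg/s


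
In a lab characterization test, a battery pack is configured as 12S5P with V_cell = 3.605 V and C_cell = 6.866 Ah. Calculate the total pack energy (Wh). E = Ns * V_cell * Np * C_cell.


V_pack = 12 * 3.605 = 43.26 V
C_pack = 5 * 6.866 = 34.33 Ah
E = V_pack * C_pack = 43.26 * 34.33 = 1485 Wh

1485 Wh


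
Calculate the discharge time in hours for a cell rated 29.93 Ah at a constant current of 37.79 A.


Runtime = 29.93 Ah / 37.79 A = 0.7920 hr

0.7920 hr


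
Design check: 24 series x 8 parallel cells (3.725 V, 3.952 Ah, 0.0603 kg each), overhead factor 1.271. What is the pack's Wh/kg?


Step 1: V_pack = 24 * 3.725 = 89.4 V
Step 2: C_pack = 8 * 3.952 = 31.616 Ah
Step 3: E_pack = V_pack * C_pack = 89.4 * 31.616 = 2826.5 Wh
Step 4: m_pack = 24 * 8 * 0.0603 * 1.271 = 14.715 kg
Step 5: ED = E_pack / m_pack = 2826.5 / 14.715 = 192.1 Wh/kg

192.1 Wh/kg


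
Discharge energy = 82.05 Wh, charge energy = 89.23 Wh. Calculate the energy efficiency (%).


Round-trip efficiency = 82.05/89.23 * 100% = 91.95%

91.95%


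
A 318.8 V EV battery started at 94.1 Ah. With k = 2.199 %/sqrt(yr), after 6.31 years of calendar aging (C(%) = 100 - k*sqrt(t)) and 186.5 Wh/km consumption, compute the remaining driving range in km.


Step 1: capacity retention = 100 - 2.199 * sqrt(6.31) = 100 - 2.199 * 2.512 = 94.476%
Step 2: C_now = 94.1 * 94.476/100 = 88.902 Ah
Step 3: E_pack = V * C_now = 318.8 * 88.902 = 28342 Wh
Step 4: range = E_pack / consumption = 28342 / 186.5 = 152.0 km

152.0 km


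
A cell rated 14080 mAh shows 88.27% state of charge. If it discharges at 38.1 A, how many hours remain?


Convert: C_total = 14080 mAh = 14.08 Ah
Step 1: remaining = SOC/100 * C_total = 88.27/100 * 14.08 = 12.428 Ah
Step 2: t = remaining / I = 12.428 / 38.1 = 0.3262 hr

0.3262 hr


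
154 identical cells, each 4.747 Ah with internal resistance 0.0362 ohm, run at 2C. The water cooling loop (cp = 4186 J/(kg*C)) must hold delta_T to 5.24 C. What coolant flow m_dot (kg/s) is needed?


Step 1: I = 2 * 4.747 = 9.494 A
Step 2: Q_cell = I^2 * R = 9.494^2 * 0.0362 = 3.2629 W
Step 3: Q_total = 154 * 3.2629 = 502.49 W
Step 4: m_dot = Q_total / (cp * dT) = 502.49 / (4186 * 5.24) = 0.02291 kg/s

0.02291 kg/s


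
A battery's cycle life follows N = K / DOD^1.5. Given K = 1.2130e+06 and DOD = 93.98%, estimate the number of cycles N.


Step 1: DOD^1.5 = 93.98^1.5 = 911.07
Step 2: N = 1.2130e+06 / 911.07 = 1331 cycles

1331 cycles


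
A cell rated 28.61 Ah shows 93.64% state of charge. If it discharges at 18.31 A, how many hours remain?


Step 1: remaining = SOC/100 * C_total = 93.64/100 * 28.61 = 26.79 Ah
Step 2: t = remaining / I = 26.79 / 18.31 = 1.463 hr

1.463 hr


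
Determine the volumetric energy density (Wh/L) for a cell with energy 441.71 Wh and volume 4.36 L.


ED = E / V = 441.71 / 4.36 = 101.3 Wh/L

101.3 Wh/L


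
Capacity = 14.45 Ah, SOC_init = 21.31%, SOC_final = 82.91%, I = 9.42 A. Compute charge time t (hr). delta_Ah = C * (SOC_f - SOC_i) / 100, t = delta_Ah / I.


delta_Ah = 14.45 * (82.91 - 21.31) / 100 = 8.9012 Ah
t = delta_Ah / I = 8.9012 / 9.42 = 0.9449 hr

0.9449 hr


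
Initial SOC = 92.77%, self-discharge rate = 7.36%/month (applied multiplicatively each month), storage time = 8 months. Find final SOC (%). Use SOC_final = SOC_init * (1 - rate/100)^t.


Monthly retention factor = 1 - 7.36/100 = 0.9264
Over 8 months: factor^8 = 0.54249
SOC_final = 92.77 * 0.54249 = 50.33%

50.33%


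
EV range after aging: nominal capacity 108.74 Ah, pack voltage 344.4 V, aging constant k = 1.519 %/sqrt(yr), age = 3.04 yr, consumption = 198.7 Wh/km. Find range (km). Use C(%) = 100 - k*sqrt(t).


Step 1: capacity retention = 100 - 1.519 * sqrt(3.04) = 100 - 1.519 * 1.7436 = 97.351%
Step 2: C_now = 108.74 * 97.351/100 = 105.86 Ah
Step 3: E_pack = V * C_now = 344.4 * 105.86 = 36458 Wh
Step 4: range = E_pack / consumption = 36458 / 198.7 = 183.5 km

183.5 km


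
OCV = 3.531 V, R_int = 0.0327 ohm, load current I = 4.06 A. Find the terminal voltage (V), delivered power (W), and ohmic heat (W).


Step 1: V_terminal = OCV - I*R = 3.531 - 4.06 * 0.0327 = 3.3982 V
Step 2: P_out = V_terminal * I = 3.3982 * 4.06 = 13.80 W
Step 3: Q = I^2 * R = 4.06^2 * 0.0327 = 0.5390 W

V=3.3982 V, P=13.80 W, Q=0.5390 W


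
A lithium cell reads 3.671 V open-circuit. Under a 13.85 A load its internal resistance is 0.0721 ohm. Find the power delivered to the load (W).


Step 1: V_terminal = OCV - I*R = 3.671 - 13.85 * 0.0721 = 2.6724 V
Step 2: P_out = V_terminal * I = 2.6724 * 13.85 = 37.01 W

37.01 W


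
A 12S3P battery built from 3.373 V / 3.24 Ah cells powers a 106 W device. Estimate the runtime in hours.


Step 1: E_pack = Ns * V_cell * Np * C_cell = 12 * 3.373 * 3 * 3.24 = 393.43 Wh
Step 2: t = E_pack / P = 393.43 / 106 = 3.712 hr

3.712 hr


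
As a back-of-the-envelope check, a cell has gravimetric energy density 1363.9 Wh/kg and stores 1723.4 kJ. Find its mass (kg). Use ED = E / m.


Convert: E = 1723.4 kJ = 478.72 Wh
m = E / ED = 478.72 / 1363.9 = 0.3510 kg

0.3510 kg


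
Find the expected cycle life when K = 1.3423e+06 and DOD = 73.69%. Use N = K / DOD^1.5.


DOD^1.5 = 632.58
N = K / DOD^1.5 = 1.3423e+06 / 632.58 = 2122

2122 cycles


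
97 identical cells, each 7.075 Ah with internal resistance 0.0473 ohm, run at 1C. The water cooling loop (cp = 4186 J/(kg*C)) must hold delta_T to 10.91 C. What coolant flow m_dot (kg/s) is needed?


Step 1: I = 1 * 7.075 = 7.075 A
Step 2: Q_cell = I^2 * R = 7.075^2 * 0.0473 = 2.3676 W
Step 3: Q_total = 97 * 2.3676 = 229.66 W
Step 4: m_dot = Q_total / (cp * dT) = 229.66 / (4186 * 10.91) = 0.005029 kg/s

0.005029 kg/s


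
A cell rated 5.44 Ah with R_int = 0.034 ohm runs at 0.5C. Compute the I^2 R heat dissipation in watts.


Step 1: I = C_rate * capacity = 0.5 * 5.44 = 2.72 A
Step 2: Q = I^2 * R = 2.72^2 * 0.034 = 7.3984 * 0.034 = 0.2515 W

0.2515 W


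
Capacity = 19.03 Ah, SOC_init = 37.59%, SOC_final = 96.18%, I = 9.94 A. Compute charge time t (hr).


delta_Ah = 19.03 * (96.18 - 37.59) / 100 = 11.15 Ah
t = delta_Ah / I = 11.15 / 9.94 = 1.122 hr

1.122 hr


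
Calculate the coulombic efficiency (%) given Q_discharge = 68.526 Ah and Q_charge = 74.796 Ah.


Coulombic efficiency = 68.526/74.796 * 100% = 91.62%

91.62%


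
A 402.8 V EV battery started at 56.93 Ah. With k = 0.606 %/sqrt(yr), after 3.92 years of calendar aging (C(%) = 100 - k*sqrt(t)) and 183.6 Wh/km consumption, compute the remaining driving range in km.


Step 1: capacity retention = 100 - 0.606 * sqrt(3.92) = 100 - 0.606 * 1.9799 = 98.8%
Step 2: C_now = 56.93 * 98.8/100 = 56.247 Ah
Step 3: E_pack = V * C_now = 402.8 * 56.247 = 22656 Wh
Step 4: range = E_pack / consumption = 22656 / 183.6 = 123.4 km

123.4 km


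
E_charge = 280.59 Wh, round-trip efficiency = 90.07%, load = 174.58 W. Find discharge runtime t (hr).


Step 1: E_discharge = eta/100 * E_charge = 90.07/100 * 280.59 = 252.73 Wh
Step 2: t = E_discharge / P = 252.73 / 174.58 = 1.448 hr

1.448 hr


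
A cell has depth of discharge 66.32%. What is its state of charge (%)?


SOC = 100 - DOD = 100 - 66.32 = 33.68%

33.68%


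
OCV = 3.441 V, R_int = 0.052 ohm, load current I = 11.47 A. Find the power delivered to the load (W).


Step 1: V_terminal = OCV - I*R = 3.441 - 11.47 * 0.052 = 2.8446 V
Step 2: P_out = V_terminal * I = 2.8446 * 11.47 = 32.63 W

32.63 W


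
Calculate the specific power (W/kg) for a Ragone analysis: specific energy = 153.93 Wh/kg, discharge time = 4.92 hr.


Specific power = 153.93 Wh/kg / 4.92 hr = 31.29 W/kg

31.29 W/kg


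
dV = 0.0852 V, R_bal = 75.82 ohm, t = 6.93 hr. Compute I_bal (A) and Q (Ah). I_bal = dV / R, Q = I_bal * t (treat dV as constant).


First, Ohm's law: I_bal = 0.0852 V / 75.82 ohm = 0.0011237 A
Then Q = I * t = 0.0011237 A * 6.93 hr = 0.007787 Ah

I=0.0011237 A, Q=0.007787 Ah


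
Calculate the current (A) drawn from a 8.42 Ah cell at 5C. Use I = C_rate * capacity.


I = C_rate * capacity = 5 * 8.42 = 42.1 A

42.1 A


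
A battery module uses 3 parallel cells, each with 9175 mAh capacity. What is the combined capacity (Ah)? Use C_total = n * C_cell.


Convert: C_cell = 9175 mAh = 9.175 Ah
C_total = 3 * 9.175 = 27.525 Ah

27.525 Ah


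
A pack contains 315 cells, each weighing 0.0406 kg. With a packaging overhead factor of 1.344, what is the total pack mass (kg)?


m_pack = n * m_cell * overhead = 315 * 0.0406 * 1.344 = 17.19 kg

17.19 kg


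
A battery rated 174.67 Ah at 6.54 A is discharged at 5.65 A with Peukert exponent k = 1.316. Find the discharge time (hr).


Step 1: t_rated = C / I_rated = 174.67 / 6.54 = 26.708 hr
Step 2: ratio = 6.54 / 5.65 = 1.1575
Step 3: ratio^k = 1.1575^1.316 = 1.2123
Step 4: t = t_rated * ratio^k = 26.708 * 1.2123 = 32.38 hr

32.38 hr


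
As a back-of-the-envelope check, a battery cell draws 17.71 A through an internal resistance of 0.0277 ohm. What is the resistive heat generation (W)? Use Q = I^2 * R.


Q = I^2 * R = 17.71^2 * 0.0277 = 8.688 W

8.688 W


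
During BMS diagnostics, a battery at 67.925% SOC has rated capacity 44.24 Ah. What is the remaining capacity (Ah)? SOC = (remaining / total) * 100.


remaining = SOC / 100 * total = 67.925 / 100 * 44.24 = 30.05 Ah

30.05 Ah


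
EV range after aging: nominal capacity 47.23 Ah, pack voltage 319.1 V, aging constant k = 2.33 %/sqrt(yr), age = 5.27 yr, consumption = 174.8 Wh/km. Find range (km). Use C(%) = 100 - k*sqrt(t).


Step 1: capacity retention = 100 - 2.33 * sqrt(5.27) = 100 - 2.33 * 2.2956 = 94.651%
Step 2: C_now = 47.23 * 94.651/100 = 44.704 Ah
Step 3: E_pack = V * C_now = 319.1 * 44.704 = 14265 Wh
Step 4: range = E_pack / consumption = 14265 / 174.8 = 81.61 km

81.61 km


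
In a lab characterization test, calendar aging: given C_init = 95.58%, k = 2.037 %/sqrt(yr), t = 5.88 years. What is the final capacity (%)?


sqrt(t) = sqrt(5.88) = 2.4249
C_final = 95.58 - 2.037 * 2.4249 = 90.64%

90.64%


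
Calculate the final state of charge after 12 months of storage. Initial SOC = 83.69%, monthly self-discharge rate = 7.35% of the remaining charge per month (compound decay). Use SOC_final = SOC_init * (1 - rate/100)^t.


decay = (1 - 7.35/100)^12 = 0.40008
SOC_final = 83.69 * 0.40008 = 33.48%

33.48%


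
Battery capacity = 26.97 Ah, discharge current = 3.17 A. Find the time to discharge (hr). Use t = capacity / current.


t = capacity / current = 26.97 / 3.17 = 8.508 hr

8.508 hr


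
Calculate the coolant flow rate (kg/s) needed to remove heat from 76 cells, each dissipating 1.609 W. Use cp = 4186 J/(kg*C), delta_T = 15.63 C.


Step 1: Total heat Q = 76 * 1.609 W = 122.28 W
Step 2: denom = cp * dT = 4186 * 15.63 = 65427
Step 3: m_dot = 122.28 / 65427 = 0.001869 kg/s

0.001869 kg/s


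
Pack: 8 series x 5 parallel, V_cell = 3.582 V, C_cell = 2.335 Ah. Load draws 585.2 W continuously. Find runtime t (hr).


Step 1: E_pack = Ns * V_cell * Np * C_cell = 8 * 3.582 * 5 * 2.335 = 334.56 Wh
Step 2: t = E_pack / P = 334.56 / 585.2 = 0.5717 hr

0.5717 hr


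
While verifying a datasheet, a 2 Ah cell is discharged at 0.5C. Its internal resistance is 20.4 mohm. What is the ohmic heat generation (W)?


Convert: R = 20.4 mohm = 0.0204 ohm
Step 1: I = C_rate * capacity = 0.5 * 2 = 1 A
Step 2: Q = I^2 * R = 1^2 * 0.0204 = 1 * 0.0204 = 0.02040 W

0.02040 W


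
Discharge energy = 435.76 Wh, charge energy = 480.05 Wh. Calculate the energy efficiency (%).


eta_e = E_dis / E_chg * 100 = 435.76 / 480.05 * 100 = 90.77%

90.77%


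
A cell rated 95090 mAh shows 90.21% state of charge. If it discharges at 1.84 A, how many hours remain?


Convert: C_total = 95090 mAh = 95.09 Ah
Step 1: remaining = SOC/100 * C_total = 90.21/100 * 95.09 = 85.781 Ah
Step 2: t = remaining / I = 85.781 / 1.84 = 46.62 hr

46.62 hr


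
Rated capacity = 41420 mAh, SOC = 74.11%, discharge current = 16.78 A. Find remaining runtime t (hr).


Convert: C_total = 41420 mAh = 41.42 Ah
Step 1: remaining = SOC/100 * C_total = 74.11/100 * 41.42 = 30.696 Ah
Step 2: t = remaining / I = 30.696 / 16.78 = 1.829 hr

1.829 hr


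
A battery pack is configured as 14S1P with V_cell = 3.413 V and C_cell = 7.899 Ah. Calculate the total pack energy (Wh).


E = Ns * Vcell * Np * Ccell = 14 * 3.413 * 1 * 7.899 = 377.4 Wh

377.4 Wh


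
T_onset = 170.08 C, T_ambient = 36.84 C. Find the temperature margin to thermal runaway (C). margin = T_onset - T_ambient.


margin = T_onset - T_ambient = 170.08 - 36.84 = 133.24 C

133.24 C


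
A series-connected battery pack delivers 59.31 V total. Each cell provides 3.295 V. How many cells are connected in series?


Rearranging: n = V_pack / V_cell = 59.31 / 3.295 = 18 cells

18


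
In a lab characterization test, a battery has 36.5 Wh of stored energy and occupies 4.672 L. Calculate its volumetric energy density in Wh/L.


Volumetric ED = 36.5 Wh / 4.672 L = 7.813 Wh/L

7.813 Wh/L


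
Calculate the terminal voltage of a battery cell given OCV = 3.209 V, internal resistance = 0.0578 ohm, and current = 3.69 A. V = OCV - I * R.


V = OCV - I*R = 3.209 - 3.69 * 0.0578 = 2.996 V

2.996 V


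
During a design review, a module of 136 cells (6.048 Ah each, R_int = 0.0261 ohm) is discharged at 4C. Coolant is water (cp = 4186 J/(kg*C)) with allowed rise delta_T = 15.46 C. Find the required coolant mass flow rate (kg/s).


Step 1: I = 4 * 6.048 = 24.192 A
Step 2: Q_cell = I^2 * R = 24.192^2 * 0.0261 = 15.275 W
Step 3: Q_total = 136 * 15.275 = 2077.4 W
Step 4: m_dot = Q_total / (cp * dT) = 2077.4 / (4186 * 15.46) = 0.03210 kg/s

0.03210 kg/s


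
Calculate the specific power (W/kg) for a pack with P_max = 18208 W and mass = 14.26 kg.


Specific power = 18208 W / 14.26 kg = 1277 W/kg

1277 W/kg


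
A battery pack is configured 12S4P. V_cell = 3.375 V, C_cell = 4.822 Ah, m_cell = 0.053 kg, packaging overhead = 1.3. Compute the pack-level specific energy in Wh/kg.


Step 1: V_pack = 12 * 3.375 = 40.5 V
Step 2: C_pack = 4 * 4.822 = 19.288 Ah
Step 3: E_pack = V_pack * C_pack = 40.5 * 19.288 = 781.16 Wh
Step 4: m_pack = 12 * 4 * 0.053 * 1.3 = 3.3072 kg
Step 5: ED = E_pack / m_pack = 781.16 / 3.3072 = 236.2 Wh/kg

236.2 Wh/kg


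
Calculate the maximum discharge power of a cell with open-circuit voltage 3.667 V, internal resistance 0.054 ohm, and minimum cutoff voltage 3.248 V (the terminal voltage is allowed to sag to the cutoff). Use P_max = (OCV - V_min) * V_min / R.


dV = OCV - V_min = 0.419 V (so I_max = dV / R)
P_max = dV * V_min / R = 0.419 * 3.248 / 0.054 = 25.20 W

25.20 W


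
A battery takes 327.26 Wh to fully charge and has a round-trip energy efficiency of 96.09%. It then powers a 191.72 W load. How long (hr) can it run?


Step 1: E_discharge = eta/100 * E_charge = 96.09/100 * 327.26 = 314.46 Wh
Step 2: t = E_discharge / P = 314.46 / 191.72 = 1.640 hr

1.640 hr


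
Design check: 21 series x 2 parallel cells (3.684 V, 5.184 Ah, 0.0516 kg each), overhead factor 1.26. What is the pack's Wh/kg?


Step 1: V_pack = 21 * 3.684 = 77.364 V
Step 2: C_pack = 2 * 5.184 = 10.368 Ah
Step 3: E_pack = V_pack * C_pack = 77.364 * 10.368 = 802.11 Wh
Step 4: m_pack = 21 * 2 * 0.0516 * 1.26 = 2.7307 kg
Step 5: ED = E_pack / m_pack = 802.11 / 2.7307 = 293.7 Wh/kg

293.7 Wh/kg


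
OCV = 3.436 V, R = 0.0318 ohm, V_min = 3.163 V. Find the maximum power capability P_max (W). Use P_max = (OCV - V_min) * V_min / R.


P_max = (OCV - V_min) * V_min / R = (3.436 - 3.163) * 3.163 / 0.0318 = 0.273 * 3.163 / 0.0318 = 27.15 W

27.15 W


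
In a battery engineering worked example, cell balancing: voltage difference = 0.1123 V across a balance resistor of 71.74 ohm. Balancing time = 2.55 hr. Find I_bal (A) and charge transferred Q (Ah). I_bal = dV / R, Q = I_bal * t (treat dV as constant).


I_bal = dV / R = 0.1123 / 71.74 = 0.0015654 A
Q = I_bal * t = 0.0015654 * 2.55 = 0.003992 Ah

I=0.0015654 A, Q=0.003992 Ah


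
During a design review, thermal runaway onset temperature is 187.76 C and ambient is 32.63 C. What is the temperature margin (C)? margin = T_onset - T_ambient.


Safety margin = 187.76 C - 32.63 C = 155.13 C

155.13 C


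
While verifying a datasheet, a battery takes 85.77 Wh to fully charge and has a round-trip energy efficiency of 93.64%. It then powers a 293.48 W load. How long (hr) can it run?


Step 1: E_discharge = eta/100 * E_charge = 93.64/100 * 85.77 = 80.315 Wh
Step 2: t = E_discharge / P = 80.315 / 293.48 = 0.2737 hr

0.2737 hr


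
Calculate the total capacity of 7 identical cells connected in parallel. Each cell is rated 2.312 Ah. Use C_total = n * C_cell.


Parallel capacities add: 7 * 2.312 Ah = 16.184 Ah

16.184 Ah


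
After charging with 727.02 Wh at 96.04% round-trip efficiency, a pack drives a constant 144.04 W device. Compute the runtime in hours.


Step 1: E_discharge = eta/100 * E_charge = 96.04/100 * 727.02 = 698.23 Wh
Step 2: t = E_discharge / P = 698.23 / 144.04 = 4.847 hr

4.847 hr


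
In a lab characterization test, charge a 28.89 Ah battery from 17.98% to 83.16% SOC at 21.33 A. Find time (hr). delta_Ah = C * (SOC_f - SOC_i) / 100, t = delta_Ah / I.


delta_Ah = 28.89 * (83.16 - 17.98) / 100 = 18.831 Ah
t = delta_Ah / I = 18.831 / 21.33 = 0.8828 hr

0.8828 hr


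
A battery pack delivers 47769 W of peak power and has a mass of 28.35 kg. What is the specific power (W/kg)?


Specific power = 47769 W / 28.35 kg = 1685 W/kg

1685 W/kg


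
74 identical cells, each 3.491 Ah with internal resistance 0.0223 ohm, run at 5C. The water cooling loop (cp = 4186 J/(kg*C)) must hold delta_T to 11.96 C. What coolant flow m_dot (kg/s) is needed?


Step 1: I = 5 * 3.491 = 17.455 A
Step 2: Q_cell = I^2 * R = 17.455^2 * 0.0223 = 6.7943 W
Step 3: Q_total = 74 * 6.7943 = 502.78 W
Step 4: m_dot = Q_total / (cp * dT) = 502.78 / (4186 * 11.96) = 0.01004 kg/s

0.01004 kg/s


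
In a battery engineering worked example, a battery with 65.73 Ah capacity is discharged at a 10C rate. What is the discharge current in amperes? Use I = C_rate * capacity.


I = C_rate * capacity = 10 * 65.73 = 657.3 A

657.3 A


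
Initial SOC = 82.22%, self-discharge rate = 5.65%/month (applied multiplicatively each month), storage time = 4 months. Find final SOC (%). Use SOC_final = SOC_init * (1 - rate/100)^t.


Monthly retention factor = 1 - 5.65/100 = 0.9435
Over 4 months: factor^4 = 0.79244
SOC_final = 82.22 * 0.79244 = 65.15%

65.15%


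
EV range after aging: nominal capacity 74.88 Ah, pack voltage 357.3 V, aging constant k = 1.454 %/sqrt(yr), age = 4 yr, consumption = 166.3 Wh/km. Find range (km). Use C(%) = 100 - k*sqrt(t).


Step 1: capacity retention = 100 - 1.454 * sqrt(4) = 100 - 1.454 * 2 = 97.092%
Step 2: C_now = 74.88 * 97.092/100 = 72.702 Ah
Step 3: E_pack = V * C_now = 357.3 * 72.702 = 25976 Wh
Step 4: range = E_pack / consumption = 25976 / 166.3 = 156.2 km

156.2 km


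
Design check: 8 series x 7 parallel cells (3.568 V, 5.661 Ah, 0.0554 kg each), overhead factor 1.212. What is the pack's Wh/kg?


Step 1: V_pack = 8 * 3.568 = 28.544 V
Step 2: C_pack = 7 * 5.661 = 39.627 Ah
Step 3: E_pack = V_pack * C_pack = 28.544 * 39.627 = 1131.1 Wh
Step 4: m_pack = 8 * 7 * 0.0554 * 1.212 = 3.7601 kg
Step 5: ED = E_pack / m_pack = 1131.1 / 3.7601 = 300.8 Wh/kg

300.8 Wh/kg


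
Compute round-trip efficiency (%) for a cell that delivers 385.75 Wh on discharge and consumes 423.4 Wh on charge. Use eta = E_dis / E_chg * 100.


Round-trip efficiency = 385.75/423.4 * 100% = 91.11%

91.11%


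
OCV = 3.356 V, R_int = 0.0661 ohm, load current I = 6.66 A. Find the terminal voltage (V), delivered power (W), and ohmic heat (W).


Step 1: V_terminal = OCV - I*R = 3.356 - 6.66 * 0.0661 = 2.9158 V
Step 2: P_out = V_terminal * I = 2.9158 * 6.66 = 19.42 W
Step 3: Q = I^2 * R = 6.66^2 * 0.0661 = 2.932 W

V=2.9158 V, P=19.42 W, Q=2.932 W


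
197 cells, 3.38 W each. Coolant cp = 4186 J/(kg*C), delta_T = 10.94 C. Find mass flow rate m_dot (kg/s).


Q_total = 197 * 3.38 = 665.86 W
m_dot = Q_total / (cp * dT) = 665.86 / (4186 * 10.94) = 0.01454 kg/s

0.01454 kg/s


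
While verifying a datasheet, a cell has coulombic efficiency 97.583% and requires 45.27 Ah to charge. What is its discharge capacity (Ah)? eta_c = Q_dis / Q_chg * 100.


Q_dis = eta/100 * Q_chg = 97.583/100 * 45.27 = 44.18 Ah

44.18 Ah


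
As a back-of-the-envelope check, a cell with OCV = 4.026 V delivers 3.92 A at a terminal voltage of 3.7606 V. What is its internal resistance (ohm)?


R = (OCV - V) / I = (4.026 - 3.7606) / 3.92 = 0.06770 ohm

0.06770 ohm


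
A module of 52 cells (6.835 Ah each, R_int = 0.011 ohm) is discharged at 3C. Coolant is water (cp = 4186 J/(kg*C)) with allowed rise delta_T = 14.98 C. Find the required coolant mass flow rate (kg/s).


Step 1: I = 3 * 6.835 = 20.505 A
Step 2: Q_cell = I^2 * R = 20.505^2 * 0.011 = 4.625 W
Step 3: Q_total = 52 * 4.625 = 240.5 W
Step 4: m_dot = Q_total / (cp * dT) = 240.5 / (4186 * 14.98) = 0.003835 kg/s

0.003835 kg/s


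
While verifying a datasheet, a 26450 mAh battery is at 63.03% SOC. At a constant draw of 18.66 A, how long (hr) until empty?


Convert: C_total = 26450 mAh = 26.45 Ah
Step 1: remaining = SOC/100 * C_total = 63.03/100 * 26.45 = 16.671 Ah
Step 2: t = remaining / I = 16.671 / 18.66 = 0.8934 hr

0.8934 hr


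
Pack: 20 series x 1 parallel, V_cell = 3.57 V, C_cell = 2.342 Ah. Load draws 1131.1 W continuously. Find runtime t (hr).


Step 1: E_pack = Ns * V_cell * Np * C_cell = 20 * 3.57 * 1 * 2.342 = 167.22 Wh
Step 2: t = E_pack / P = 167.22 / 1131.1 = 0.1478 hr

0.1478 hr


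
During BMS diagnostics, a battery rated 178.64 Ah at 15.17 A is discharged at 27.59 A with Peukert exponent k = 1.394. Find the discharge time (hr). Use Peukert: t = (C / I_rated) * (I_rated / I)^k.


t_rated = C / I_rated = 178.64 / 15.17 = 11.776 hr
(I_rated/I)^k = (0.54984)^1.394 = 0.4344
t = t_rated * (I_rated/I)^k = 11.776 * 0.4344 = 5.115 hr

5.115 hr


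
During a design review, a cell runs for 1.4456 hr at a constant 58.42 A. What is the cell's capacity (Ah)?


C = I * t = 58.42 * 1.4456 = 84.45 Ah

84.45 Ah


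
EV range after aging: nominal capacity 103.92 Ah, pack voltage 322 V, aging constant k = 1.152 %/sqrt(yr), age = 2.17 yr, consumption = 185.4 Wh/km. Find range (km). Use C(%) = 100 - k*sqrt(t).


Step 1: capacity retention = 100 - 1.152 * sqrt(2.17) = 100 - 1.152 * 1.4731 = 98.303%
Step 2: C_now = 103.92 * 98.303/100 = 102.16 Ah
Step 3: E_pack = V * C_now = 322 * 102.16 = 32896 Wh
Step 4: range = E_pack / consumption = 32896 / 185.4 = 177.4 km

177.4 km


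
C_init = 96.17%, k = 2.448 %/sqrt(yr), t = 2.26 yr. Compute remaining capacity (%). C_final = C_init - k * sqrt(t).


Step 1: sqrt(2.26 yr) = 1.5033
Step 2: drop = 2.448 * 1.5033 = 3.6801
Step 3: C_final = 96.17 - 3.6801 = 92.49%

92.49%


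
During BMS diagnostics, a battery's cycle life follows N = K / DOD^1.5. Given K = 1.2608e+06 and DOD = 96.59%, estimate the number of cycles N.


DOD^1.5 = 949.29
N = K / DOD^1.5 = 1.2608e+06 / 949.29 = 1328

1328 cycles


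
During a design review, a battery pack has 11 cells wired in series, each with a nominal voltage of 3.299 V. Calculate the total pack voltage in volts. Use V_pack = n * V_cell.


Series voltages add: 11 * 3.299 V = 36.289 V

36.289 V


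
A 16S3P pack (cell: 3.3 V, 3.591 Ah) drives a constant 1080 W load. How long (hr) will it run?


Step 1: E_pack = Ns * V_cell * Np * C_cell = 16 * 3.3 * 3 * 3.591 = 568.81 Wh
Step 2: t = E_pack / P = 568.81 / 1080 = 0.5267 hr

0.5267 hr


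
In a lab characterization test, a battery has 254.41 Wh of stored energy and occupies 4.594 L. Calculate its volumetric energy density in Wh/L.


ED = E / V = 254.41 / 4.594 = 55.38 Wh/L

55.38 Wh/L


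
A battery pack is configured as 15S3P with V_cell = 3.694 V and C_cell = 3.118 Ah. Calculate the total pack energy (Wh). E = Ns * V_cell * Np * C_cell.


V_pack = 15 * 3.694 = 55.41 V
C_pack = 3 * 3.118 = 9.354 Ah
E = V_pack * C_pack = 55.41 * 9.354 = 518.3 Wh

518.3 Wh


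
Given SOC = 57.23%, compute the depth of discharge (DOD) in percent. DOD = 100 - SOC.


DOD = 100 - SOC = 100 - 57.23 = 42.77%

42.77%


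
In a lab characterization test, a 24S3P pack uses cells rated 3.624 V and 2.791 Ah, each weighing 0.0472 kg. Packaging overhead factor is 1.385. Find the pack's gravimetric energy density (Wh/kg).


Step 1: V_pack = 24 * 3.624 = 86.976 V
Step 2: C_pack = 3 * 2.791 = 8.373 Ah
Step 3: E_pack = V_pack * C_pack = 86.976 * 8.373 = 728.25 Wh
Step 4: m_pack = 24 * 3 * 0.0472 * 1.385 = 4.7068 kg
Step 5: ED = E_pack / m_pack = 728.25 / 4.7068 = 154.7 Wh/kg

154.7 Wh/kg


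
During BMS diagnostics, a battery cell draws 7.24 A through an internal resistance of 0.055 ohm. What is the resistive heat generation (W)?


I^2 = 52.418
Q = 52.418 * 0.055 = 2.883 W

2.883 W


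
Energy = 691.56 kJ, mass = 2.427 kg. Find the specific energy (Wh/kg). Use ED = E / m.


Convert: E = 691.56 kJ = 192.1 Wh
ED = E / m = 192.1 / 2.427 = 79.15 Wh/kg

79.15 Wh/kg


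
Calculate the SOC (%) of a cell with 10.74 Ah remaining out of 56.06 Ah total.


SOC = (remaining / total) * 100 = (10.74 / 56.06) * 100 = 19.16%

19.16%


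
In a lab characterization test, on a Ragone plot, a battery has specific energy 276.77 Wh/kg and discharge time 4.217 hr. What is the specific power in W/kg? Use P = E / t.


P_specific = E / t = 276.77 / 4.217 = 65.63 W/kg

65.63 W/kg


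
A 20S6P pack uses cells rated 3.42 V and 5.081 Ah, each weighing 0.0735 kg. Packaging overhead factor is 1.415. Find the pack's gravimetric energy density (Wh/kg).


Step 1: V_pack = 20 * 3.42 = 68.4 V
Step 2: C_pack = 6 * 5.081 = 30.486 Ah
Step 3: E_pack = V_pack * C_pack = 68.4 * 30.486 = 2085.2 Wh
Step 4: m_pack = 20 * 6 * 0.0735 * 1.415 = 12.48 kg
Step 5: ED = E_pack / m_pack = 2085.2 / 12.48 = 167.1 Wh/kg

167.1 Wh/kg


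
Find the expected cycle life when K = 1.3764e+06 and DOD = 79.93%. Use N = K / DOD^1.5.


DOD^1.5 = 714.6
N = K / DOD^1.5 = 1.3764e+06 / 714.6 = 1926

1926 cycles


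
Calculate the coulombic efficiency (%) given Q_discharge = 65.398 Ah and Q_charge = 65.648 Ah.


eta_c = Q_dis / Q_chg * 100 = 65.398 / 65.648 * 100 = 99.62%

99.62%


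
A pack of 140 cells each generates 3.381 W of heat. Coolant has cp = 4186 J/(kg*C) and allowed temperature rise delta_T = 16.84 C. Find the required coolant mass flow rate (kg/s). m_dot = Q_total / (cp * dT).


Step 1: Total heat Q = 140 * 3.381 W = 473.34 W
Step 2: denom = cp * dT = 4186 * 16.84 = 70492
Step 3: m_dot = 473.34 / 70492 = 0.006715 kg/s

0.006715 kg/s


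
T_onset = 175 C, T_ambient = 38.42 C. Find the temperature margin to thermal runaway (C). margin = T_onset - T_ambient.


Safety margin = 175 C - 38.42 C = 136.58 C

136.58 C


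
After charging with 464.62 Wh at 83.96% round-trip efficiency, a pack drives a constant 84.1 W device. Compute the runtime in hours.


Step 1: E_discharge = eta/100 * E_charge = 83.96/100 * 464.62 = 390.09 Wh
Step 2: t = E_discharge / P = 390.09 / 84.1 = 4.638 hr

4.638 hr


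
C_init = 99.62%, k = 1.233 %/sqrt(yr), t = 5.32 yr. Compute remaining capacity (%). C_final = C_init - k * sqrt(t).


Step 1: sqrt(5.32 yr) = 2.3065
Step 2: drop = 1.233 * 2.3065 = 2.8439
Step 3: C_final = 99.62 - 2.8439 = 96.78%

96.78%


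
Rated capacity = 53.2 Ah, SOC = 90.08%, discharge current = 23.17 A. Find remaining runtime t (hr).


Step 1: remaining = SOC/100 * C_total = 90.08/100 * 53.2 = 47.923 Ah
Step 2: t = remaining / I = 47.923 / 23.17 = 2.068 hr

2.068 hr


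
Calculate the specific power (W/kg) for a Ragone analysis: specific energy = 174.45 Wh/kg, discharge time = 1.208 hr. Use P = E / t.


P_specific = E / t = 174.45 / 1.208 = 144.4 W/kg

144.4 W/kg


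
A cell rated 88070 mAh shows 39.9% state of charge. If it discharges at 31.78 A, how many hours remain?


Convert: C_total = 88070 mAh = 88.07 Ah
Step 1: remaining = SOC/100 * C_total = 39.9/100 * 88.07 = 35.14 Ah
Step 2: t = remaining / I = 35.14 / 31.78 = 1.106 hr

1.106 hr


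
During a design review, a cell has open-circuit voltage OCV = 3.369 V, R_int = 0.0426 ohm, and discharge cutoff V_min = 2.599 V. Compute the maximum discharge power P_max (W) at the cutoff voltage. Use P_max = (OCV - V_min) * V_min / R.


P_max = (OCV - V_min) * V_min / R = (3.369 - 2.599) * 2.599 / 0.0426 = 0.77 * 2.599 / 0.0426 = 46.98 W

46.98 W


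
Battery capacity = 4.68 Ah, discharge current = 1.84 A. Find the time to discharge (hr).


Runtime = 4.68 Ah / 1.84 A = 2.543 hr

2.543 hr


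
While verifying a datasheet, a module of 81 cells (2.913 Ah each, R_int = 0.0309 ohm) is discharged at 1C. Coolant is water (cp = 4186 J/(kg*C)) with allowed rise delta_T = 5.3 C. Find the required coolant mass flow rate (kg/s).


Step 1: I = 1 * 2.913 = 2.913 A
Step 2: Q_cell = I^2 * R = 2.913^2 * 0.0309 = 0.2622 W
Step 3: Q_total = 81 * 0.2622 = 21.238 W
Step 4: m_dot = Q_total / (cp * dT) = 21.238 / (4186 * 5.3) = 9.573e-04 kg/s

9.573e-04 kg/s


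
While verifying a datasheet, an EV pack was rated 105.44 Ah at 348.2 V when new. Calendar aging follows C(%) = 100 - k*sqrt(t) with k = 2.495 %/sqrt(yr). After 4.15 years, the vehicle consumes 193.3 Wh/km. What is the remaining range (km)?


Step 1: capacity retention = 100 - 2.495 * sqrt(4.15) = 100 - 2.495 * 2.0372 = 94.917%
Step 2: C_now = 105.44 * 94.917/100 = 100.08 Ah
Step 3: E_pack = V * C_now = 348.2 * 100.08 = 34848 Wh
Step 4: range = E_pack / consumption = 34848 / 193.3 = 180.3 km

180.3 km


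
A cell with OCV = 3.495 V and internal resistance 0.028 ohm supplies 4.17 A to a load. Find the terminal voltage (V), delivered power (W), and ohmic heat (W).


Step 1: V_terminal = OCV - I*R = 3.495 - 4.17 * 0.028 = 3.3782 V
Step 2: P_out = V_terminal * I = 3.3782 * 4.17 = 14.09 W
Step 3: Q = I^2 * R = 4.17^2 * 0.028 = 0.4869 W

V=3.3782 V, P=14.09 W, Q=0.4869 W


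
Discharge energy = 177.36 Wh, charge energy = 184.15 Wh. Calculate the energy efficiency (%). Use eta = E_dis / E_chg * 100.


eta_e = E_dis / E_chg * 100 = 177.36 / 184.15 * 100 = 96.31%

96.31%


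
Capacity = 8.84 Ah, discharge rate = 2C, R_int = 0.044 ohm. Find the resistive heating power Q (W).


Step 1: I = C_rate * capacity = 2 * 8.84 = 17.68 A
Step 2: Q = I^2 * R = 17.68^2 * 0.044 = 312.58 * 0.044 = 13.75 W

13.75 W


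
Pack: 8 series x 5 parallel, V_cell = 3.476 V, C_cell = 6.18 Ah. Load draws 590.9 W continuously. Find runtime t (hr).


Step 1: E_pack = Ns * V_cell * Np * C_cell = 8 * 3.476 * 5 * 6.18 = 859.27 Wh
Step 2: t = E_pack / P = 859.27 / 590.9 = 1.454 hr

1.454 hr


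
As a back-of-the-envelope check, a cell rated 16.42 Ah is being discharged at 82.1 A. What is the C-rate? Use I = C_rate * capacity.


Rearranging: C_rate = 82.1 / 16.42 = 5C

5C


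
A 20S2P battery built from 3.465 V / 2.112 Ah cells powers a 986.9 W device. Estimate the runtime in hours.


Step 1: E_pack = Ns * V_cell * Np * C_cell = 20 * 3.465 * 2 * 2.112 = 292.72 Wh
Step 2: t = E_pack / P = 292.72 / 986.9 = 0.2966 hr

0.2966 hr


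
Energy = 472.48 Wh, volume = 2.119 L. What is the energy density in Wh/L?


Volumetric ED = 472.48 Wh / 2.119 L = 223.0 Wh/L

223.0 Wh/L


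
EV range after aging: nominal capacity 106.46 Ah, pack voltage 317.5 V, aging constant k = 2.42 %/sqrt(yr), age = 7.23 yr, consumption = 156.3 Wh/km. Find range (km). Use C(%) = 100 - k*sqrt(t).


Step 1: capacity retention = 100 - 2.42 * sqrt(7.23) = 100 - 2.42 * 2.6889 = 93.493%
Step 2: C_now = 106.46 * 93.493/100 = 99.533 Ah
Step 3: E_pack = V * C_now = 317.5 * 99.533 = 31602 Wh
Step 4: range = E_pack / consumption = 31602 / 156.3 = 202.2 km

202.2 km


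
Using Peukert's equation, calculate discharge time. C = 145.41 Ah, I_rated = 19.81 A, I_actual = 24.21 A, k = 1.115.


Step 1: t_rated = C / I_rated = 145.41 / 19.81 = 7.3402 hr
Step 2: ratio = 19.81 / 24.21 = 0.81826
Step 3: ratio^k = 0.81826^1.115 = 0.7996
Step 4: t = t_rated * ratio^k = 7.3402 * 0.7996 = 5.869 hr

5.869 hr


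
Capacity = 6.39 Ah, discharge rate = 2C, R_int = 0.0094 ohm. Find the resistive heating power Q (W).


Step 1: I = C_rate * capacity = 2 * 6.39 = 12.78 A
Step 2: Q = I^2 * R = 12.78^2 * 0.0094 = 163.33 * 0.0094 = 1.535 W

1.535 W


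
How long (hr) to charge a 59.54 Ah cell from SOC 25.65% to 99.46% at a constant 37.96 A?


Step 1: dSOC = 99.46% - 25.65% = 73.81%
Step 2: delta_Ah = 59.54 * 73.81 / 100 = 43.946 Ah
Step 3: t = 43.946 / 37.96 = 1.158 hr

1.158 hr


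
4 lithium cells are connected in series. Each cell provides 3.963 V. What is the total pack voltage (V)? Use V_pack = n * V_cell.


Series voltages add: 4 * 3.963 V = 15.852 V

15.852 V
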